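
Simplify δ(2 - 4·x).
\frac{\delta(x - 1/2)}{4}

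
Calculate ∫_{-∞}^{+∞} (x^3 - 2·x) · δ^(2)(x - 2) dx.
12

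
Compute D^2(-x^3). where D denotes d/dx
- 6 x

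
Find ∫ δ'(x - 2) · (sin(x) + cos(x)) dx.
- \cos{\left(2 \right)} + \sin{\left(2 \right)}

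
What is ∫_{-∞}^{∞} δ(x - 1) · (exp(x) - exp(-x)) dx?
2 \sinh{\left(1 \right)}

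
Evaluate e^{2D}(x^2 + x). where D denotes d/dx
x^{2} + 5 x + 6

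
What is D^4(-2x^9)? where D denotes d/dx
- 6048 x^{5}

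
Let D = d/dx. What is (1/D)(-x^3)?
- \frac{x^{4}}{4}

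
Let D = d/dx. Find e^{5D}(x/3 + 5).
\frac{x}{3} + \frac{20}{3}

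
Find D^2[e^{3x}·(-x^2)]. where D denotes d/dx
\left(- 9 x^{2} - 12 x - 2\right) e^{3 x}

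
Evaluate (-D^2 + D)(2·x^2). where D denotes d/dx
4 x - 4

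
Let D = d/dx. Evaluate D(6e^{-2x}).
- 12 e^{- 2 x}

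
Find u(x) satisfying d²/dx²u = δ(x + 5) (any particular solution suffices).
\frac{|x + 5|}{2}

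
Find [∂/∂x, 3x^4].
12 x^{3}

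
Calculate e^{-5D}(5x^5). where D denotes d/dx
5 x^{5} - 125 x^{4} + 1250 x^{3} - 6250 x^{2} + 15625 x - 15625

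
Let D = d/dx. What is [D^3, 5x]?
15D^{2}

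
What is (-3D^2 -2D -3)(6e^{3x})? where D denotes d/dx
- 216 e^{3 x}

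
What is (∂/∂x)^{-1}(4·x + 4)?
2 x^{2} + 4 x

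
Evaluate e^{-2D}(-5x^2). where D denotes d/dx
- 5 x^{2} + 20 x - 20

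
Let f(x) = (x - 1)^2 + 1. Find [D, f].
2 x - 2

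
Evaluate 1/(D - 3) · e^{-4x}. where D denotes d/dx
- \frac{e^{- 4 x}}{7}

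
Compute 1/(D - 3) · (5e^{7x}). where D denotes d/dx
\frac{5 e^{7 x}}{4}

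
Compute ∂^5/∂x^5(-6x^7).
- 15120 x^{2}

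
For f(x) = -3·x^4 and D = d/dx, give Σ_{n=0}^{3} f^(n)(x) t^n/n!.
3 x \left(- 4 t^{3} - 6 t^{2} x - 4 t x^{2} - x^{3}\right)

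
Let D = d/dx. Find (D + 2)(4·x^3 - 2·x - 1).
8 x^{3} + 12 x^{2} - 4 x - 4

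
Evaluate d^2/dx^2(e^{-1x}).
e^{- x}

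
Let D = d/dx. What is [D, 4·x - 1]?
4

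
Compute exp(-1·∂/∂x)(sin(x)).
\sin{\left(x - 1 \right)}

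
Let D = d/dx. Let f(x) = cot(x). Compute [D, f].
- \frac{1}{\sin^{2}{\left(x \right)}}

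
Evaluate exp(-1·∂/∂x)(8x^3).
8 x^{3} - 24 x^{2} + 24 x - 8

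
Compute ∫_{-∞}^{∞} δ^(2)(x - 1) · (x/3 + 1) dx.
0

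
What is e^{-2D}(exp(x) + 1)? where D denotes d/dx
e^{x - 2} + 1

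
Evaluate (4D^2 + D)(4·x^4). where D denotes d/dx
16 x^{2} \left(x + 12\right)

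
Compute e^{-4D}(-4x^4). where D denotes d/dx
- 4 x^{4} + 64 x^{3} - 384 x^{2} + 1024 x - 1024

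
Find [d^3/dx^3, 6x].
18\frac{d^{2}}{dx^{2}}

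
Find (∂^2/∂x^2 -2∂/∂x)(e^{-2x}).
8 e^{- 2 x}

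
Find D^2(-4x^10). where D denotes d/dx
- 360 x^{8}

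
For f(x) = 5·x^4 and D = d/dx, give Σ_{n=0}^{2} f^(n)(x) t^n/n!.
5 x^{2} \left(6 t^{2} + 4 t x + x^{2}\right)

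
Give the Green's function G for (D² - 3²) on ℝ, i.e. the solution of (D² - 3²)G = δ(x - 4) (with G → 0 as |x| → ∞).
-\frac{e^{-3|x - 4|}}{6}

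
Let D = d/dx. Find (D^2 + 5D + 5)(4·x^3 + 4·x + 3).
20 x^{3} + 60 x^{2} + 44 x + 35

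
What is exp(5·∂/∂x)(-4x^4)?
- 4 x^{4} - 80 x^{3} - 600 x^{2} - 2000 x - 2500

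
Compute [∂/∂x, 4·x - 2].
4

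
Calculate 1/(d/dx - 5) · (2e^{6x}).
2 e^{6 x}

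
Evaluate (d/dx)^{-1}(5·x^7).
\frac{5 x^{8}}{8}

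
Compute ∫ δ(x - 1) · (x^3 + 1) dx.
2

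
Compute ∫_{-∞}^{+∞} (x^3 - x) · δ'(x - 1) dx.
-2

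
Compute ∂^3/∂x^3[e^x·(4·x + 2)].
\left(4 x + 14\right) e^{x}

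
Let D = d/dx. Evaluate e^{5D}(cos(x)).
\cos{\left(x + 5 \right)}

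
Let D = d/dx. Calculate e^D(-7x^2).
- 7 x^{2} - 14 x - 7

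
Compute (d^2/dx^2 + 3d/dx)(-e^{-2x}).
2 e^{- 2 x}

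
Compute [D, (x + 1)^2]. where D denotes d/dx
2 x + 2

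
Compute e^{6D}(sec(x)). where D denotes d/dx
\sec{\left(x + 6 \right)}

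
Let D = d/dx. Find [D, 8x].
8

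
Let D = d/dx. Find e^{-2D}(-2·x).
4 - 2 x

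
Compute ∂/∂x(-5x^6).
- 30 x^{5}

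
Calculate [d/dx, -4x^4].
- 16 x^{3}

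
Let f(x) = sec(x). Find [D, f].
\tan{\left(x \right)} \sec{\left(x \right)}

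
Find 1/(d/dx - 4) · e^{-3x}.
- \frac{e^{- 3 x}}{7}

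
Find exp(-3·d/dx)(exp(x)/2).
\frac{e^{x - 3}}{2}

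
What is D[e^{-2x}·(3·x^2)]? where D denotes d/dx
6 x \left(1 - x\right) e^{- 2 x}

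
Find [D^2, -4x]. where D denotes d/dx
-8D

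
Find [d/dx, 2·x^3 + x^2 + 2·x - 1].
6 x^{2} + 2 x + 2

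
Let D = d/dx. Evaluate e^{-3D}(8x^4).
8 x^{4} - 96 x^{3} + 432 x^{2} - 864 x + 648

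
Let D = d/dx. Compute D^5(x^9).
15120 x^{4}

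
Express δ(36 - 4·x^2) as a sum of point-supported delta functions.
\frac{\delta(x - 3) + \delta(x + 3)}{24}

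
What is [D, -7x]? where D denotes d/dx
-7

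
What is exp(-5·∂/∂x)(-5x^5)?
- 5 x^{5} + 125 x^{4} - 1250 x^{3} + 6250 x^{2} - 15625 x + 15625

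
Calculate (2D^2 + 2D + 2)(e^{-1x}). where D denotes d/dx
2 e^{- x}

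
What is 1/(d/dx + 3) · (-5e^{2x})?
- e^{2 x}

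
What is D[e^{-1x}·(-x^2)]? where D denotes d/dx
x \left(x - 2\right) e^{- x}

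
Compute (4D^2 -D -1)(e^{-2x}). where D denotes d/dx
17 e^{- 2 x}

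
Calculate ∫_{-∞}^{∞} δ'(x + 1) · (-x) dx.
1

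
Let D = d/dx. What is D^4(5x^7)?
4200 x^{3}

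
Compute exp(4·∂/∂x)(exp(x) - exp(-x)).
2 \sinh{\left(x + 4 \right)}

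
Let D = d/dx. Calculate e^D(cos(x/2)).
\cos{\left(\frac{x}{2} + \frac{1}{2} \right)}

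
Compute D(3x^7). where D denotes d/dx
21 x^{6}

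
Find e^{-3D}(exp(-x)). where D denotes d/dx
e^{3 - x}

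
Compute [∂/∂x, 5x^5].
25 x^{4}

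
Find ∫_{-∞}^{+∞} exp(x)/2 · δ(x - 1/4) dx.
\frac{e^{\frac{1}{4}}}{2}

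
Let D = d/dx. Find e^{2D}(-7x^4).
- 7 x^{4} - 56 x^{3} - 168 x^{2} - 224 x - 112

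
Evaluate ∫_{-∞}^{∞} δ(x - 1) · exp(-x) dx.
e^{-1}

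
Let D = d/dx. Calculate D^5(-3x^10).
- 90720 x^{5}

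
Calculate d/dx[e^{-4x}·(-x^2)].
2 x \left(2 x - 1\right) e^{- 4 x}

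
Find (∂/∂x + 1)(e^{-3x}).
- 2 e^{- 3 x}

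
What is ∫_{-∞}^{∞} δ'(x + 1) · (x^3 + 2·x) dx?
-5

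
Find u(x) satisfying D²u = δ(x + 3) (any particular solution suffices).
\frac{|x + 3|}{2}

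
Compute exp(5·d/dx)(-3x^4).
- 3 x^{4} - 60 x^{3} - 450 x^{2} - 1500 x - 1875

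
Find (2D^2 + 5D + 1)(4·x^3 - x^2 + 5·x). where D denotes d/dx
4 x^{3} + 59 x^{2} + 43 x + 21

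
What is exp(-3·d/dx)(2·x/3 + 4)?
\frac{2 x}{3} + 2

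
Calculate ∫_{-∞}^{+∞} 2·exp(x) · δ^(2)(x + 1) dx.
\frac{2}{e}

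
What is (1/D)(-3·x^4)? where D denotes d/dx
- \frac{3 x^{5}}{5}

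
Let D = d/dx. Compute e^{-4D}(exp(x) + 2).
e^{x - 4} + 2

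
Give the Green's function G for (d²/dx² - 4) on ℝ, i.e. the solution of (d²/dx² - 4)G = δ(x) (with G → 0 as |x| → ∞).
-\frac{e^{-2|x|}}{4}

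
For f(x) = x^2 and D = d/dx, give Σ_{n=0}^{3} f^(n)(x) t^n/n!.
t^{2} + 2 t x + x^{2}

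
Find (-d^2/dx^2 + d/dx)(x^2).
2 x - 2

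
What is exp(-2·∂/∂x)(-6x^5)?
- 6 x^{5} + 60 x^{4} - 240 x^{3} + 480 x^{2} - 480 x + 192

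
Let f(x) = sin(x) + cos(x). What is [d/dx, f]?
- \sin{\left(x \right)} + \cos{\left(x \right)}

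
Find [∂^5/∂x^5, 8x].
40\frac{d^{4}}{dx^{4}}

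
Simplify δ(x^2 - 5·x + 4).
\frac{\delta(x - 1) + \delta(x - 4)}{3}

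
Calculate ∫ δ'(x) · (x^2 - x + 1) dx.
1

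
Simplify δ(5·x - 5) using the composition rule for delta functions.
\frac{\delta(x - 1)}{5}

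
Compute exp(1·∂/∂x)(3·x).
3 x + 3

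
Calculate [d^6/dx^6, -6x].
-36\frac{d^{5}}{dx^{5}}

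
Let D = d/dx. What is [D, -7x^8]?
- 56 x^{7}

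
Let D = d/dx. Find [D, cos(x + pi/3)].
- \sin{\left(x + \frac{\pi}{3} \right)}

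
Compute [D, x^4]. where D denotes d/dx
4 x^{3}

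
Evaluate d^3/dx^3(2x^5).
120 x^{2}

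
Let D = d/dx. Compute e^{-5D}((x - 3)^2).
x^{2} - 16 x + 64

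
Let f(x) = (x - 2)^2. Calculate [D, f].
2 x - 4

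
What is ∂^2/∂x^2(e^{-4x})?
16 e^{- 4 x}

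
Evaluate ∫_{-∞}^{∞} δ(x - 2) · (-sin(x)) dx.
- \sin{\left(2 \right)}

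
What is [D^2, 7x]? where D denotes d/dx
14D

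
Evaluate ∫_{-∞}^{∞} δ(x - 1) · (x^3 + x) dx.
2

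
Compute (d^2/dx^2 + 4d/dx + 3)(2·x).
6 x + 8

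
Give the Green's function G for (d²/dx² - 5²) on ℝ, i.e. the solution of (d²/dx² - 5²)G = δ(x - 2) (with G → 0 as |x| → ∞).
-\frac{e^{-5|x - 2|}}{10}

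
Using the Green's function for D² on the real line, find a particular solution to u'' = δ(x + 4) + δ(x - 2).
\frac{|x + 4|}{2} + \frac{|x - 2|}{2}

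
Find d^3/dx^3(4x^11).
3960 x^{8}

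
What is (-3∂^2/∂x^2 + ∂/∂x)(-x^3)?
3 x \left(6 - x\right)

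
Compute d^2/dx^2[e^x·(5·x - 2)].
\left(5 x + 8\right) e^{x}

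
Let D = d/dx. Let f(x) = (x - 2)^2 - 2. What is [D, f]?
2 x - 4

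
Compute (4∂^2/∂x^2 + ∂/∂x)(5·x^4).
20 x^{2} \left(x + 12\right)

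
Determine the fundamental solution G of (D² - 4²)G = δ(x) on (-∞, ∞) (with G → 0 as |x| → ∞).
-\frac{e^{-4|x|}}{8}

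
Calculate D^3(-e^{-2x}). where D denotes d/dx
8 e^{- 2 x}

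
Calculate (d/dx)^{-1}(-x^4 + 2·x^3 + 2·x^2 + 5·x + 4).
- \frac{x^{5}}{5} + \frac{x^{4}}{2} + \frac{2 x^{3}}{3} + \frac{5 x^{2}}{2} + 4 x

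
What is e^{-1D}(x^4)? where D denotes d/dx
x^{4} - 4 x^{3} + 6 x^{2} - 4 x + 1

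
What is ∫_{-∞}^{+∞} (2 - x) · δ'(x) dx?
1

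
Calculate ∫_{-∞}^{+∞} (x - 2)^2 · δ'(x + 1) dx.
6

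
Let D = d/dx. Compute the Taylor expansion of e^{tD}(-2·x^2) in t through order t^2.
- 2 t^{2} - 4 t x - 2 x^{2}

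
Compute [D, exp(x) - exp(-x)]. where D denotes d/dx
2 \cosh{\left(x \right)}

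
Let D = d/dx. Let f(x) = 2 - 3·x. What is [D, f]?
-3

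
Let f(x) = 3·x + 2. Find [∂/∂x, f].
3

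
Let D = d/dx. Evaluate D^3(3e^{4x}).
192 e^{4 x}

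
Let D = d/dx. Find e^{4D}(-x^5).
- x^{5} - 20 x^{4} - 160 x^{3} - 640 x^{2} - 1280 x - 1024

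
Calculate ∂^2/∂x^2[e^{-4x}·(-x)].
8 \left(1 - 2 x\right) e^{- 4 x}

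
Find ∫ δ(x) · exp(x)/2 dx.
\frac{1}{2}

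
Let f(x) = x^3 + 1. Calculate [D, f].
3 x^{2}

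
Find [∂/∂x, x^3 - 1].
3 x^{2}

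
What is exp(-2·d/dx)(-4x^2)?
- 4 x^{2} + 16 x - 16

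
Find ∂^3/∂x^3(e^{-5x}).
- 125 e^{- 5 x}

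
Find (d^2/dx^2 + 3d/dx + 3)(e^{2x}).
13 e^{2 x}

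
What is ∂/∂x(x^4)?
4 x^{3}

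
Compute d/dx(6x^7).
42 x^{6}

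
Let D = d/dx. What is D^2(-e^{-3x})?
- 9 e^{- 3 x}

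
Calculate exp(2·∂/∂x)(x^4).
x^{4} + 8 x^{3} + 24 x^{2} + 32 x + 16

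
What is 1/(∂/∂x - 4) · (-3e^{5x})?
- 3 e^{5 x}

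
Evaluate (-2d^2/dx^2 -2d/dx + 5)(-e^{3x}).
19 e^{3 x}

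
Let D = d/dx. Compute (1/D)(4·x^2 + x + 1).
\frac{4 x^{3}}{3} + \frac{x^{2}}{2} + x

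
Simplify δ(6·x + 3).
\frac{\delta(x + 1/2)}{6}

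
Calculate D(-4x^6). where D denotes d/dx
- 24 x^{5}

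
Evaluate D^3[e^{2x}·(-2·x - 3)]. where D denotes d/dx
16 \left(- x - 3\right) e^{2 x}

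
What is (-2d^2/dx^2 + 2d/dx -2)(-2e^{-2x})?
28 e^{- 2 x}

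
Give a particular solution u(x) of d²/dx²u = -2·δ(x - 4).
-|x - 4|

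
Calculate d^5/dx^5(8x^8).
53760 x^{3}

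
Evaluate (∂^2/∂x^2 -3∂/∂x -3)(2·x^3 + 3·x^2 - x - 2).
- 6 x^{3} - 27 x^{2} - 3 x + 15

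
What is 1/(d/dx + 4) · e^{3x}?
\frac{e^{3 x}}{7}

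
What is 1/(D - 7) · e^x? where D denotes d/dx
- \frac{e^{x}}{6}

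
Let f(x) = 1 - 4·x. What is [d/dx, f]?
-4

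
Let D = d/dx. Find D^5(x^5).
120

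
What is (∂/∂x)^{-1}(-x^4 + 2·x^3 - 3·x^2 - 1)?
- \frac{x^{5}}{5} + \frac{x^{4}}{2} - x^{3} - x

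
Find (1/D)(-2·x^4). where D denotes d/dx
- \frac{2 x^{5}}{5}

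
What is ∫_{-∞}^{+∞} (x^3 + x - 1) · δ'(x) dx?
-1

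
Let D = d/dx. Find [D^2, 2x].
4D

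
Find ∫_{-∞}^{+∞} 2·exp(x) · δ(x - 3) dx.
2 e^{3}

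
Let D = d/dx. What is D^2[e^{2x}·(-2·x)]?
8 \left(- x - 1\right) e^{2 x}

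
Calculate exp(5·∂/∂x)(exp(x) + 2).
e^{x + 5} + 2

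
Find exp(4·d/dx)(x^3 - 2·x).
x^{3} + 12 x^{2} + 46 x + 56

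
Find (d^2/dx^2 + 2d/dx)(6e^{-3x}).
18 e^{- 3 x}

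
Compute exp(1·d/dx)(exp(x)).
e^{x + 1}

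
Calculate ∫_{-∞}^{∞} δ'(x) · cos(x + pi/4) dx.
\frac{\sqrt{2}}{2}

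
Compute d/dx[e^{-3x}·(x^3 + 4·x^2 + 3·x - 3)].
\left(- 3 x^{3} - 9 x^{2} - x + 12\right) e^{- 3 x}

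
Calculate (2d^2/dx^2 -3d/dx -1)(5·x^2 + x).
- 5 x^{2} - 31 x + 17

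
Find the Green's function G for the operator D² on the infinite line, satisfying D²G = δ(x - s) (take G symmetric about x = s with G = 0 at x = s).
\frac{|x - s|}{2}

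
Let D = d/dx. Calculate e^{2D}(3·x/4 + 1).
\frac{3 x}{4} + \frac{5}{2}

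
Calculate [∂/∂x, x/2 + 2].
\frac{1}{2}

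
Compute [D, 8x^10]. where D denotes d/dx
80 x^{9}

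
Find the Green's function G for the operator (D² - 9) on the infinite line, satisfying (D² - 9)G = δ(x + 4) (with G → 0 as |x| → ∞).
-\frac{e^{-3|x + 4|}}{6}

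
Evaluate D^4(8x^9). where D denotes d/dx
24192 x^{5}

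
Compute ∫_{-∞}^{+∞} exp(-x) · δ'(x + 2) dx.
e^{2}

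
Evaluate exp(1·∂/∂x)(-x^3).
- x^{3} - 3 x^{2} - 3 x - 1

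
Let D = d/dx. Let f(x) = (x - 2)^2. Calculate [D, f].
2 x - 4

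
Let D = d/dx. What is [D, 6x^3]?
18 x^{2}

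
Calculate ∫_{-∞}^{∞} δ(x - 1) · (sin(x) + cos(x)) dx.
\cos{\left(1 \right)} + \sin{\left(1 \right)}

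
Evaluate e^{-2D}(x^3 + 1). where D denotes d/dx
x^{3} - 6 x^{2} + 12 x - 7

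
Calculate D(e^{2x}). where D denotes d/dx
2 e^{2 x}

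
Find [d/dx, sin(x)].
\cos{\left(x \right)}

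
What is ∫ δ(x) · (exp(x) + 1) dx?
2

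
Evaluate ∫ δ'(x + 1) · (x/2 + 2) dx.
- \frac{1}{2}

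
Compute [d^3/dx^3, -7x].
-21\frac{d^{2}}{dx^{2}}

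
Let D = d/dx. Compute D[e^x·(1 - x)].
- x e^{x}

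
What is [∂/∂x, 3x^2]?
6 x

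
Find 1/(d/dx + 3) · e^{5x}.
\frac{e^{5 x}}{8}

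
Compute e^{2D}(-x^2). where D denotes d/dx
- x^{2} - 4 x - 4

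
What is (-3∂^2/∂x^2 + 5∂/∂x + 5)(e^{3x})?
- 7 e^{3 x}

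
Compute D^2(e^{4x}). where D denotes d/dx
16 e^{4 x}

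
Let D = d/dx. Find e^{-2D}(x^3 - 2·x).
x^{3} - 6 x^{2} + 10 x - 4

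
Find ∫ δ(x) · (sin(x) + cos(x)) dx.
1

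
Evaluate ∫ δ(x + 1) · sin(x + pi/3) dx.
\cos{\left(\frac{\pi}{6} + 1 \right)}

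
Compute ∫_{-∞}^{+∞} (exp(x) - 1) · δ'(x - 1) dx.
- e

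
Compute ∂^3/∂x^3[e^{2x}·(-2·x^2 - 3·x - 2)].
\left(- 16 x^{2} - 72 x - 76\right) e^{2 x}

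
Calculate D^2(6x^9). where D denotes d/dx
432 x^{7}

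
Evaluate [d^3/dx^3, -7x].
-21\frac{d^{2}}{dx^{2}}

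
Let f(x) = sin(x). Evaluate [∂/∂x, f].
\cos{\left(x \right)}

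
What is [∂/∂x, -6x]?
-6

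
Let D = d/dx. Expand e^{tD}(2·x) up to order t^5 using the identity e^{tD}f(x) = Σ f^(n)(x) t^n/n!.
2 t + 2 x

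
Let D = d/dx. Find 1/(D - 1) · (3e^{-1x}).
- \frac{3 e^{- x}}{2}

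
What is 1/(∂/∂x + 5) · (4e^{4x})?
\frac{4 e^{4 x}}{9}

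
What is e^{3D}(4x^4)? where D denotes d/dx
4 x^{4} + 48 x^{3} + 216 x^{2} + 432 x + 324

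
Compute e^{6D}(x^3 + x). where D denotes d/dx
x^{3} + 18 x^{2} + 109 x + 222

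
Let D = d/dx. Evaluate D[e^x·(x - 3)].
\left(x - 2\right) e^{x}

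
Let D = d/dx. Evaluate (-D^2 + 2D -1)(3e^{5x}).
- 48 e^{5 x}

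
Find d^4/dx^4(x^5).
120 x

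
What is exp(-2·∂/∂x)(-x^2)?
- x^{2} + 4 x - 4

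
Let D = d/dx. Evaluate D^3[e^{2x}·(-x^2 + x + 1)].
8 \left(- x^{2} - 2 x + 1\right) e^{2 x}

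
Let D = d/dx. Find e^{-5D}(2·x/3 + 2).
\frac{2 x}{3} - \frac{4}{3}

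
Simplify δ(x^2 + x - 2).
\frac{\delta(x + 2) + \delta(x - 1)}{3}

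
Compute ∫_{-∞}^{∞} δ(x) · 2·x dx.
0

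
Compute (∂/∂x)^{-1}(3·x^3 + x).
\frac{3 x^{4}}{4} + \frac{x^{2}}{2}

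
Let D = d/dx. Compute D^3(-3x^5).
- 180 x^{2}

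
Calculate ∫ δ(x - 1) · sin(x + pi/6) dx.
\sin{\left(\frac{\pi}{6} + 1 \right)}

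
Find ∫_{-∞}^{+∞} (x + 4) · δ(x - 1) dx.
5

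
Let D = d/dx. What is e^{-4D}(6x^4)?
6 x^{4} - 96 x^{3} + 576 x^{2} - 1536 x + 1536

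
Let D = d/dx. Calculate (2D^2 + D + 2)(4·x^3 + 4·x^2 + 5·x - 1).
8 x^{3} + 20 x^{2} + 66 x + 19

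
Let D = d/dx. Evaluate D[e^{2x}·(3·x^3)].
x^{2} \left(6 x + 9\right) e^{2 x}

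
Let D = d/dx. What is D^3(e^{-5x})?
- 125 e^{- 5 x}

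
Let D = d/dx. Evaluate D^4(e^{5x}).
625 e^{5 x}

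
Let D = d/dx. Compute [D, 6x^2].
12 x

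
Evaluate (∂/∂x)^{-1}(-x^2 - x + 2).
- \frac{x^{3}}{3} - \frac{x^{2}}{2} + 2 x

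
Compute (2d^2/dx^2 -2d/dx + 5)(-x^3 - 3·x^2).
- 5 x^{3} - 9 x^{2} - 12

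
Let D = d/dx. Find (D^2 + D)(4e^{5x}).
120 e^{5 x}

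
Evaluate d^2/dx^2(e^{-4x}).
16 e^{- 4 x}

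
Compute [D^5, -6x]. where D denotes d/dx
-30D^{4}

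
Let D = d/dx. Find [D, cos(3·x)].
- 3 \sin{\left(3 x \right)}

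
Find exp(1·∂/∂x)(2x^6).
2 x^{6} + 12 x^{5} + 30 x^{4} + 40 x^{3} + 30 x^{2} + 12 x + 2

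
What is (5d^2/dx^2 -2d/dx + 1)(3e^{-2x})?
75 e^{- 2 x}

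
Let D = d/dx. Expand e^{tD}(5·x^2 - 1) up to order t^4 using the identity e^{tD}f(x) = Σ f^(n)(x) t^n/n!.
5 t^{2} + 10 t x + 5 x^{2} - 1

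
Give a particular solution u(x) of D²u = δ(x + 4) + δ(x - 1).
\frac{|x + 4|}{2} + \frac{|x - 1|}{2}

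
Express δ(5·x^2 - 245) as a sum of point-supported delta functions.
\frac{\delta(x - 7) + \delta(x + 7)}{70}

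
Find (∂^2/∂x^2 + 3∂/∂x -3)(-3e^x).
- 3 e^{x}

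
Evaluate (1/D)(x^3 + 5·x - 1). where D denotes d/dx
\frac{x^{4}}{4} + \frac{5 x^{2}}{2} - x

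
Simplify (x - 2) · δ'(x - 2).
-\delta(x - 2)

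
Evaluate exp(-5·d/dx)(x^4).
x^{4} - 20 x^{3} + 150 x^{2} - 500 x + 625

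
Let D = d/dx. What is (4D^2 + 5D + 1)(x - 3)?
x + 2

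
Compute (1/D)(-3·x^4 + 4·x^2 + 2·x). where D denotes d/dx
- \frac{3 x^{5}}{5} + \frac{4 x^{3}}{3} + x^{2}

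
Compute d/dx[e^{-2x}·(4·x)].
4 \left(1 - 2 x\right) e^{- 2 x}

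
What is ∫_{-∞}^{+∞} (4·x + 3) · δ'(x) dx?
-4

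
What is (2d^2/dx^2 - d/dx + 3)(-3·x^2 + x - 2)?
- 9 x^{2} + 9 x - 19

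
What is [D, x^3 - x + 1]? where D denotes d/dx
3 x^{2} - 1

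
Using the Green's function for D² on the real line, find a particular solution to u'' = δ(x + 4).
\frac{|x + 4|}{2}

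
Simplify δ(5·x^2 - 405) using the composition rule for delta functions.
\frac{\delta(x - 9) + \delta(x + 9)}{90}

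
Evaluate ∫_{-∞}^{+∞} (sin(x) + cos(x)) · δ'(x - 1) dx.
- \cos{\left(1 \right)} + \sin{\left(1 \right)}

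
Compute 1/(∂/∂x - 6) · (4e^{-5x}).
- \frac{4 e^{- 5 x}}{11}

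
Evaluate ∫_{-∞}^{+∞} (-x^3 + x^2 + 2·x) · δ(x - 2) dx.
0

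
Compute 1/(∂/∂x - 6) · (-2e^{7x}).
- 2 e^{7 x}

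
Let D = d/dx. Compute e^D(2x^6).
2 x^{6} + 12 x^{5} + 30 x^{4} + 40 x^{3} + 30 x^{2} + 12 x + 2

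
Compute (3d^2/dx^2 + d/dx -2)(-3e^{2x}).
- 36 e^{2 x}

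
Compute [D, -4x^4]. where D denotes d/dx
- 16 x^{3}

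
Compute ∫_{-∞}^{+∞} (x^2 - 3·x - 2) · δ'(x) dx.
3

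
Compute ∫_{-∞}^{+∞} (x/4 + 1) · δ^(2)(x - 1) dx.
0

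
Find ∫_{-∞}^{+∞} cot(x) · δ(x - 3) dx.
\cot{\left(3 \right)}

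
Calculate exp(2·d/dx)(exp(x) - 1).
e^{x + 2} - 1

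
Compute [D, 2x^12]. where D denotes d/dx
24 x^{11}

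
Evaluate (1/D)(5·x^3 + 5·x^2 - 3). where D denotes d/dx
\frac{5 x^{4}}{4} + \frac{5 x^{3}}{3} - 3 x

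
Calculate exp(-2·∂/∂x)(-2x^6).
- 2 x^{6} + 24 x^{5} - 120 x^{4} + 320 x^{3} - 480 x^{2} + 384 x - 128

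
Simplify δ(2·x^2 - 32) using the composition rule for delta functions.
\frac{\delta(x - 4) + \delta(x + 4)}{16}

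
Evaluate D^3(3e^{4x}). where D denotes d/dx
192 e^{4 x}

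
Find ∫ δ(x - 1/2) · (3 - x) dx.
\frac{5}{2}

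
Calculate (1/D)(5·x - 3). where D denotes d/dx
\frac{5 x^{2}}{2} - 3 x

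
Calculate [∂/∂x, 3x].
3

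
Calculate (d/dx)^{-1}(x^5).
\frac{x^{6}}{6}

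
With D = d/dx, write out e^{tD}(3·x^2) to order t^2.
3 t^{2} + 6 t x + 3 x^{2}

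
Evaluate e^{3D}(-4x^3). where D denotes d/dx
- 4 x^{3} - 36 x^{2} - 108 x - 108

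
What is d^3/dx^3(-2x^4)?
- 48 x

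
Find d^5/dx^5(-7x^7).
- 17640 x^{2}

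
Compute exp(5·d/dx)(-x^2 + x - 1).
- x^{2} - 9 x - 21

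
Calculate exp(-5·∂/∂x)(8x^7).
8 x^{7} - 280 x^{6} + 4200 x^{5} - 35000 x^{4} + 175000 x^{3} - 525000 x^{2} + 875000 x - 625000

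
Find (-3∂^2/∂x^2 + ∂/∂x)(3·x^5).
15 x^{3} \left(x - 12\right)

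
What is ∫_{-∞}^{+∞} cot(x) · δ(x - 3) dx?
\cot{\left(3 \right)}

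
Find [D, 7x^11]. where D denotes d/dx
77 x^{10}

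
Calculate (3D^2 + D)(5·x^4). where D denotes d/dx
20 x^{2} \left(x + 9\right)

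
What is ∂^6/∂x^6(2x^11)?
665280 x^{5}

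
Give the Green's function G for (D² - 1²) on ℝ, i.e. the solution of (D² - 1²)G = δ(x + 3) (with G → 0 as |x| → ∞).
-\frac{e^{-|x + 3|}}{2}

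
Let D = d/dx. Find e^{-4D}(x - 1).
x - 5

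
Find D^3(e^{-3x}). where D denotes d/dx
- 27 e^{- 3 x}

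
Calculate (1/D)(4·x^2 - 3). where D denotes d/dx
\frac{4 x^{3}}{3} - 3 x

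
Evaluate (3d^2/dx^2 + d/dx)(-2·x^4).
8 x^{2} \left(- x - 9\right)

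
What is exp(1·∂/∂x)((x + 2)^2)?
x^{2} + 6 x + 9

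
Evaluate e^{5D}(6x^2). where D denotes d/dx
6 x^{2} + 60 x + 150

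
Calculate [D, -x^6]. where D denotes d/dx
- 6 x^{5}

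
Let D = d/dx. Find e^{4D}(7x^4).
7 x^{4} + 112 x^{3} + 672 x^{2} + 1792 x + 1792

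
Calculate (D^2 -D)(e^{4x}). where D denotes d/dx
12 e^{4 x}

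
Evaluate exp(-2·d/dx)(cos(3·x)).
\cos{\left(3 x - 6 \right)}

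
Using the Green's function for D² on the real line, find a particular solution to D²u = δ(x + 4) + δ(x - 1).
\frac{|x + 4|}{2} + \frac{|x - 1|}{2}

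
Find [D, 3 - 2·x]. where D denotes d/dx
-2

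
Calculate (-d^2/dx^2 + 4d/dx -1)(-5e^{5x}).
30 e^{5 x}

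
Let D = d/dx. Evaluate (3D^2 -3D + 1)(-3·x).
9 - 3 x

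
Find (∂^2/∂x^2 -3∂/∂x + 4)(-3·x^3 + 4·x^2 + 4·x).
- 12 x^{3} + 43 x^{2} - 26 x - 4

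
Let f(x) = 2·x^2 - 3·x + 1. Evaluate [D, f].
4 x - 3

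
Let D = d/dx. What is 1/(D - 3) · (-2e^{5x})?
- e^{5 x}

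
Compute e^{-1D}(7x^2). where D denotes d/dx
7 x^{2} - 14 x + 7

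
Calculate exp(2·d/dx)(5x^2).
5 x^{2} + 20 x + 20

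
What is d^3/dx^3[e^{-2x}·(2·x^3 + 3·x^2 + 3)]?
16 \left(- x^{3} + 3 x^{2} - 3\right) e^{- 2 x}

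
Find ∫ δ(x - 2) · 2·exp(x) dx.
2 e^{2}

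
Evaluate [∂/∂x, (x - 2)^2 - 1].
2 x - 4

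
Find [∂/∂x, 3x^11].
33 x^{10}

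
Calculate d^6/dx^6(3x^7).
15120 x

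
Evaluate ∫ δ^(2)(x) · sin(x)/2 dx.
0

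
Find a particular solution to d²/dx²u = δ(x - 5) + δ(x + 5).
\frac{|x - 5|}{2} + \frac{|x + 5|}{2}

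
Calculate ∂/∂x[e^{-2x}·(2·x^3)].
x^{2} \left(6 - 4 x\right) e^{- 2 x}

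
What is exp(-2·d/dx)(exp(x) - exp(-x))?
- e^{2 - x} + e^{x - 2}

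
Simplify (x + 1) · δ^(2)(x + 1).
-2\delta'(x + 1)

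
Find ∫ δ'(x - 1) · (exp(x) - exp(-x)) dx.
- 2 \cosh{\left(1 \right)}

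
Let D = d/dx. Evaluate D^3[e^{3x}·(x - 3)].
27 \left(x - 2\right) e^{3 x}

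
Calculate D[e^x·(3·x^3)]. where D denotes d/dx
3 x^{2} \left(x + 3\right) e^{x}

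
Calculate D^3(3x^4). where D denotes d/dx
72 x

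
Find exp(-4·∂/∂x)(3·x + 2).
3 x - 10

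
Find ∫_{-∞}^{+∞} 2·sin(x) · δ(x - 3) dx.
2 \sin{\left(3 \right)}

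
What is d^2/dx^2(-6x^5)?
- 120 x^{3}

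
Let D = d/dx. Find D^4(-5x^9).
- 15120 x^{5}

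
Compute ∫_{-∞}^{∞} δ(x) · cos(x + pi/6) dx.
\frac{\sqrt{3}}{2}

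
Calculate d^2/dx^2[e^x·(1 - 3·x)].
\left(- 3 x - 5\right) e^{x}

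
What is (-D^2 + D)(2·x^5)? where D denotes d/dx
10 x^{3} \left(x - 4\right)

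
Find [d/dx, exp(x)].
e^{x}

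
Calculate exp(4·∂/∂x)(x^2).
x^{2} + 8 x + 16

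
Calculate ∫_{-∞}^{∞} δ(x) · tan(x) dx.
0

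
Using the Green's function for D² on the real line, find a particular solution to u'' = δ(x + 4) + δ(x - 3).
\frac{|x + 4|}{2} + \frac{|x - 3|}{2}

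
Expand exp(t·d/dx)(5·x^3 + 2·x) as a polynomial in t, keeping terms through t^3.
5 t^{3} + 15 t^{2} x + t \left(15 x^{2} + 2\right) + 5 x^{3} + 2 x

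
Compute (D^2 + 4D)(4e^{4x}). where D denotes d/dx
128 e^{4 x}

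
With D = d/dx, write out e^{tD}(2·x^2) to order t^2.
2 t^{2} + 4 t x + 2 x^{2}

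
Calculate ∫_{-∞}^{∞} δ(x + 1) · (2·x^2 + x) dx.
1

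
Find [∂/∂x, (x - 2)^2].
2 x - 4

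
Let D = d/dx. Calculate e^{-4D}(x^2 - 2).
x^{2} - 8 x + 14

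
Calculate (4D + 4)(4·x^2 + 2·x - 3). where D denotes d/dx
16 x^{2} + 40 x - 4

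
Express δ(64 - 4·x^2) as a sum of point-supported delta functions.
\frac{\delta(x - 4) + \delta(x + 4)}{32}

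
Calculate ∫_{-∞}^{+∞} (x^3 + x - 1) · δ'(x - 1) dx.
-4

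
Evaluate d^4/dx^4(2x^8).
3360 x^{4}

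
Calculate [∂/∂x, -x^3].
- 3 x^{2}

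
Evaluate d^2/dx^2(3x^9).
216 x^{7}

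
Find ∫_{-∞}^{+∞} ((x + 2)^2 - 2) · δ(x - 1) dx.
7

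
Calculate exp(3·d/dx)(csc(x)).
\csc{\left(x + 3 \right)}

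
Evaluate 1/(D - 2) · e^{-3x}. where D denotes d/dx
- \frac{e^{- 3 x}}{5}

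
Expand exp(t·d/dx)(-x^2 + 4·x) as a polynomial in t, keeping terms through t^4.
- t^{2} - 2 t \left(x - 2\right) - x^{2} + 4 x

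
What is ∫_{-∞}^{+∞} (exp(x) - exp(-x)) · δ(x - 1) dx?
2 \sinh{\left(1 \right)}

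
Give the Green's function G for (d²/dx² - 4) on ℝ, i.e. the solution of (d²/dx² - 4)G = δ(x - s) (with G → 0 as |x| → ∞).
-\frac{e^{-2|x-s|}}{4}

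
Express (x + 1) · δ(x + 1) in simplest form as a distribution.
0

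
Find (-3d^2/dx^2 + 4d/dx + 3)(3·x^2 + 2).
9 x^{2} + 24 x - 12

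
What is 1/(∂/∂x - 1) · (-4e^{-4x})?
\frac{4 e^{- 4 x}}{5}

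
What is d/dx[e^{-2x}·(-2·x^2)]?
4 x \left(x - 1\right) e^{- 2 x}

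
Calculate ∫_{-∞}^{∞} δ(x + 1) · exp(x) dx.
e^{-1}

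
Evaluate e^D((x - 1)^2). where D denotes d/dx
x^{2}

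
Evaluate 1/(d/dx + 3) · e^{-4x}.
- e^{- 4 x}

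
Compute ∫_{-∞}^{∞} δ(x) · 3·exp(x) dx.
3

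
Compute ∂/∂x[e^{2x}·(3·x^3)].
x^{2} \left(6 x + 9\right) e^{2 x}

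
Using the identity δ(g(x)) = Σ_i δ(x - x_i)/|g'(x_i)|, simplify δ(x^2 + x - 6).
\frac{\delta(x + 3) + \delta(x - 2)}{5}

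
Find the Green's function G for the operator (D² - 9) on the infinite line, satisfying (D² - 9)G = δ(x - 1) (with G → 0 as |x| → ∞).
-\frac{e^{-3|x - 1|}}{6}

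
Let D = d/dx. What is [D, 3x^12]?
36 x^{11}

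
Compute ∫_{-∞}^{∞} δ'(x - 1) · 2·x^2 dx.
-4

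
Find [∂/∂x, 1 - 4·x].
-4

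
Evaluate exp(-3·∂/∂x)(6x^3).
6 x^{3} - 54 x^{2} + 162 x - 162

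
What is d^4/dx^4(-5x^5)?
- 600 x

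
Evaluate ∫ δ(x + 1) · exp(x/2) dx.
e^{- \frac{1}{2}}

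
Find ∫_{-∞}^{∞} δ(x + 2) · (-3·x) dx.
6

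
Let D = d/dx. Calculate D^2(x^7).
42 x^{5}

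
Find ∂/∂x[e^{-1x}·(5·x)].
5 \left(1 - x\right) e^{- x}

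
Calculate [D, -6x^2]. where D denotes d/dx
- 12 x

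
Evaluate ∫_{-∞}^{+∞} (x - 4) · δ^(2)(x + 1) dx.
0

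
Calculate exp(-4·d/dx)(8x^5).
8 x^{5} - 160 x^{4} + 1280 x^{3} - 5120 x^{2} + 10240 x - 8192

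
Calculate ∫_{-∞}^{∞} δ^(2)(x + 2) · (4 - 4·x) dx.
0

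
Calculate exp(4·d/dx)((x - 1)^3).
x^{3} + 9 x^{2} + 27 x + 27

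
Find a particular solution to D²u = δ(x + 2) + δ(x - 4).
\frac{|x + 2|}{2} + \frac{|x - 4|}{2}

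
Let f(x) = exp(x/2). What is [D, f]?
\frac{e^{\frac{x}{2}}}{2}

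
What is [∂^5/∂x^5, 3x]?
15\frac{d^{4}}{dx^{4}}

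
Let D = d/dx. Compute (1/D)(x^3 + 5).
\frac{x^{4}}{4} + 5 x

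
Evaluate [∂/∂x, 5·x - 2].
5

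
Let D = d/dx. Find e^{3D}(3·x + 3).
3 x + 12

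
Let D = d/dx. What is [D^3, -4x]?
-12D^{2}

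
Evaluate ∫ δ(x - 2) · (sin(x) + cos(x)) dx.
\cos{\left(2 \right)} + \sin{\left(2 \right)}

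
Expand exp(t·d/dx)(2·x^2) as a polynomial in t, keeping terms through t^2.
2 t^{2} + 4 t x + 2 x^{2}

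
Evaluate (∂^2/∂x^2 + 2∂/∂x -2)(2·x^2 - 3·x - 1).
2 x \left(7 - 2 x\right)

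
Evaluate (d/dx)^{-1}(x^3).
\frac{x^{4}}{4}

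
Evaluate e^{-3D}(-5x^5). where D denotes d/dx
- 5 x^{5} + 75 x^{4} - 450 x^{3} + 1350 x^{2} - 2025 x + 1215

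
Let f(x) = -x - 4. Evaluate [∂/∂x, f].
-1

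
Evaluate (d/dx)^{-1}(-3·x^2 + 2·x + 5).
- x^{3} + x^{2} + 5 x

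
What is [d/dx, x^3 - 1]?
3 x^{2}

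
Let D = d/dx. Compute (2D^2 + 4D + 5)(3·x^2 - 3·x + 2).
15 x^{2} + 9 x + 10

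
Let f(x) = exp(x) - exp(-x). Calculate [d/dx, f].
2 \cosh{\left(x \right)}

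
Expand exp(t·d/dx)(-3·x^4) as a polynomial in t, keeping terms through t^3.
3 x \left(- 4 t^{3} - 6 t^{2} x - 4 t x^{2} - x^{3}\right)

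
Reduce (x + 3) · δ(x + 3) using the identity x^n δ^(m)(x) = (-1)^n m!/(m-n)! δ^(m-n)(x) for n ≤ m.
0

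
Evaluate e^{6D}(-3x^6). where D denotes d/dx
- 3 x^{6} - 108 x^{5} - 1620 x^{4} - 12960 x^{3} - 58320 x^{2} - 139968 x - 139968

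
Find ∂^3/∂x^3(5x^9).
2520 x^{6}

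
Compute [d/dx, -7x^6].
- 42 x^{5}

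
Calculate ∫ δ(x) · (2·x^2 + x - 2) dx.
-2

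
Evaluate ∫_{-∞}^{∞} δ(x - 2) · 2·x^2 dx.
8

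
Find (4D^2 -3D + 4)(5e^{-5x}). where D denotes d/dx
595 e^{- 5 x}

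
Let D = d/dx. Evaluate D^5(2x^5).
240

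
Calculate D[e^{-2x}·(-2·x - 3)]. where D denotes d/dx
4 \left(x + 1\right) e^{- 2 x}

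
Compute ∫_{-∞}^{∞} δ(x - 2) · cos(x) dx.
\cos{\left(2 \right)}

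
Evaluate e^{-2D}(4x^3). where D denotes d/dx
4 x^{3} - 24 x^{2} + 48 x - 32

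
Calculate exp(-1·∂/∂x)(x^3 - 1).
x^{3} - 3 x^{2} + 3 x - 2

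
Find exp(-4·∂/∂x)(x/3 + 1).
\frac{x}{3} - \frac{1}{3}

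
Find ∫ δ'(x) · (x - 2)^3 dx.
-12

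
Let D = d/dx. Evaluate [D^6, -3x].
-18D^{5}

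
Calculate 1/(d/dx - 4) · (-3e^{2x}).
\frac{3 e^{2 x}}{2}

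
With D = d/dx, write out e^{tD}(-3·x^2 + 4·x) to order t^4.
- 3 t^{2} - 2 t \left(3 x - 2\right) - 3 x^{2} + 4 x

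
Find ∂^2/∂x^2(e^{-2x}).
4 e^{- 2 x}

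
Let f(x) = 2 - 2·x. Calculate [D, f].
-2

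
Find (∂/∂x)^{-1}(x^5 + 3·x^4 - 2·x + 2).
\frac{x^{6}}{6} + \frac{3 x^{5}}{5} - x^{2} + 2 x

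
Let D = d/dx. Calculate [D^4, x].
4D^{3}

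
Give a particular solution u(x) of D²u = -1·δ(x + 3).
-\frac{|x + 3|}{2}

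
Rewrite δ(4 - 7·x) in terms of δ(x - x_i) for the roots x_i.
\frac{\delta(x - 4/7)}{7}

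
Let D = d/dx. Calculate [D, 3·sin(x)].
3 \cos{\left(x \right)}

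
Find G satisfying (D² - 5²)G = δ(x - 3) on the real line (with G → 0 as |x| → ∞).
-\frac{e^{-5|x - 3|}}{10}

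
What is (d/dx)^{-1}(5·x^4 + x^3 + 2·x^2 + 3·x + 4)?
x^{5} + \frac{x^{4}}{4} + \frac{2 x^{3}}{3} + \frac{3 x^{2}}{2} + 4 x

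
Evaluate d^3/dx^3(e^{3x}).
27 e^{3 x}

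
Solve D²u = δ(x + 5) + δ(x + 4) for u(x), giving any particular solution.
\frac{|x + 5|}{2} + \frac{|x + 4|}{2}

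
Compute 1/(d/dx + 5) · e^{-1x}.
\frac{e^{- x}}{4}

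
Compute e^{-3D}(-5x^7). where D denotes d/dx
- 5 x^{7} + 105 x^{6} - 945 x^{5} + 4725 x^{4} - 14175 x^{3} + 25515 x^{2} - 25515 x + 10935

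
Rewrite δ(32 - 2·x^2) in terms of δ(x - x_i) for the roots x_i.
\frac{\delta(x - 4) + \delta(x + 4)}{16}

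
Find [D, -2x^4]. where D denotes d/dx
- 8 x^{3}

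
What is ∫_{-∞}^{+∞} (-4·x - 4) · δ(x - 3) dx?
-16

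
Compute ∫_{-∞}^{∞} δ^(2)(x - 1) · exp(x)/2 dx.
\frac{e}{2}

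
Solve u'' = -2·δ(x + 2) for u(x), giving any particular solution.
-|x + 2|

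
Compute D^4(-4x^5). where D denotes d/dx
- 480 x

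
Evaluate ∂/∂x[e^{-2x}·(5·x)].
5 \left(1 - 2 x\right) e^{- 2 x}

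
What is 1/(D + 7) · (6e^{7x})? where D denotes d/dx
\frac{3 e^{7 x}}{7}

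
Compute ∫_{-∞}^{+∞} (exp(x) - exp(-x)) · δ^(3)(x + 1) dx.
- 2 \cosh{\left(1 \right)}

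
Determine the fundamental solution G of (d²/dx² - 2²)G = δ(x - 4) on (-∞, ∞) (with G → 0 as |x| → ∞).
-\frac{e^{-2|x - 4|}}{4}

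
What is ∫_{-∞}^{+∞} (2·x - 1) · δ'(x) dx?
-2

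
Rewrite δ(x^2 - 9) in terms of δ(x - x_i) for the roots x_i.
\frac{\delta(x + 3) + \delta(x - 3)}{6}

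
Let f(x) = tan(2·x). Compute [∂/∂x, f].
\frac{2}{\cos^{2}{\left(2 x \right)}}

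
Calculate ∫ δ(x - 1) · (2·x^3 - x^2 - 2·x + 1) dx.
0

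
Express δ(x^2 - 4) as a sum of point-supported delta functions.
\frac{\delta(x + 2) + \delta(x - 2)}{4}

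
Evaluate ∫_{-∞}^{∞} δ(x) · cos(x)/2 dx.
\frac{1}{2}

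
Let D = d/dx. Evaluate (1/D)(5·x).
\frac{5 x^{2}}{2}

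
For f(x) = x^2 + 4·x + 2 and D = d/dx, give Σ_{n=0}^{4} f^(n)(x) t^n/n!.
t^{2} + 2 t \left(x + 2\right) + x^{2} + 4 x + 2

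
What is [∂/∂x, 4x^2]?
8 x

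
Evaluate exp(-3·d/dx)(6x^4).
6 x^{4} - 72 x^{3} + 324 x^{2} - 648 x + 486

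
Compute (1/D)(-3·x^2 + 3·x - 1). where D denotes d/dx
- x^{3} + \frac{3 x^{2}}{2} - x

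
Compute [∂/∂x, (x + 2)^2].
2 x + 4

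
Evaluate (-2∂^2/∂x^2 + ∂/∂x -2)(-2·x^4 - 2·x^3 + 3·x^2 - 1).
4 x^{4} - 4 x^{3} + 36 x^{2} + 30 x - 10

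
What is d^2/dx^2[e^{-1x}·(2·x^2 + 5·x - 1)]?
\left(2 x^{2} - 3 x - 7\right) e^{- x}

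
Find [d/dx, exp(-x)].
- e^{- x}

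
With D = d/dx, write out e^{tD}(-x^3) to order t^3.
- t^{3} - 3 t^{2} x - 3 t x^{2} - x^{3}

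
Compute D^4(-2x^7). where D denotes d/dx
- 1680 x^{3}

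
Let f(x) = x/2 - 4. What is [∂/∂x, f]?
\frac{1}{2}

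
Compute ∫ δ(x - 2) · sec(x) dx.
\sec{\left(2 \right)}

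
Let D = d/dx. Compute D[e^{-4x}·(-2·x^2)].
4 x \left(2 x - 1\right) e^{- 4 x}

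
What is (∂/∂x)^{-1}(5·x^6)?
\frac{5 x^{7}}{7}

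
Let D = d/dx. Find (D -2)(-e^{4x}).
- 2 e^{4 x}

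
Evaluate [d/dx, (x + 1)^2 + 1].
2 x + 2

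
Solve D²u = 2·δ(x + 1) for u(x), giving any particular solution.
|x + 1|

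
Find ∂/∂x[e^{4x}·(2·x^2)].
4 x \left(2 x + 1\right) e^{4 x}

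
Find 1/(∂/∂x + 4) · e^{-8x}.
- \frac{e^{- 8 x}}{4}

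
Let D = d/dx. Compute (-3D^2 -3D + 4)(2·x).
8 x - 6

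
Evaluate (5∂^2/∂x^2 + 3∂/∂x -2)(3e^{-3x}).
102 e^{- 3 x}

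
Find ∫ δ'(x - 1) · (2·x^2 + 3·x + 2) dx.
-7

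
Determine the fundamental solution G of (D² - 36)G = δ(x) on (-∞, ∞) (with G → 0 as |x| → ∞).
-\frac{e^{-6|x|}}{12}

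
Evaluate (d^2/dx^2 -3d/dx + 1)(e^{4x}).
5 e^{4 x}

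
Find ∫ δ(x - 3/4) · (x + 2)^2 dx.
\frac{121}{16}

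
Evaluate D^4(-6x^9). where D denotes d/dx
- 18144 x^{5}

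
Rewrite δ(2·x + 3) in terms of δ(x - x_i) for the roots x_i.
\frac{\delta(x + 3/2)}{2}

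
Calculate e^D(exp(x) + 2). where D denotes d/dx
e^{x + 1} + 2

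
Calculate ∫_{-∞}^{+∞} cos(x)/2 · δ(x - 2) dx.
\frac{\cos{\left(2 \right)}}{2}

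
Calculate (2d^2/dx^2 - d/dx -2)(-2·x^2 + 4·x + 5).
4 x^{2} - 4 x - 22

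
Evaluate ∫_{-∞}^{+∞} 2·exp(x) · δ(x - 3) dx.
2 e^{3}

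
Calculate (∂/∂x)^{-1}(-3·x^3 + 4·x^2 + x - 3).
- \frac{3 x^{4}}{4} + \frac{4 x^{3}}{3} + \frac{x^{2}}{2} - 3 x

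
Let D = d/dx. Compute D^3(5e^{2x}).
40 e^{2 x}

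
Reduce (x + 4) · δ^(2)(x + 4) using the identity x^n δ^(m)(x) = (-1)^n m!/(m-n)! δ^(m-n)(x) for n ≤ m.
-2\delta'(x + 4)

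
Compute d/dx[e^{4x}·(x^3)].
x^{2} \left(4 x + 3\right) e^{4 x}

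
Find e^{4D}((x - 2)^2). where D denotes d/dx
x^{2} + 4 x + 4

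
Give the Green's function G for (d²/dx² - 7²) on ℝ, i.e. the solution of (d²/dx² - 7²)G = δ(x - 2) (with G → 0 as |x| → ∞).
-\frac{e^{-7|x - 2|}}{14}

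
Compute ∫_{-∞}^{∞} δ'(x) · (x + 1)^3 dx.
-3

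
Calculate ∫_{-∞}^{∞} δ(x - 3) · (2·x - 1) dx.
5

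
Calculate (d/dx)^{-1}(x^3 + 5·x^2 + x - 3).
\frac{x^{4}}{4} + \frac{5 x^{3}}{3} + \frac{x^{2}}{2} - 3 x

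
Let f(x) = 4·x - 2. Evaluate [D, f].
4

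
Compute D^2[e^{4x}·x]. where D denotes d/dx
\left(16 x + 8\right) e^{4 x}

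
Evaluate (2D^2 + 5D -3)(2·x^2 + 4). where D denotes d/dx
- 6 x^{2} + 20 x - 4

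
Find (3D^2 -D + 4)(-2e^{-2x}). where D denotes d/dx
- 36 e^{- 2 x}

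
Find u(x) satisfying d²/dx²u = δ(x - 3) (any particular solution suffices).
\frac{|x - 3|}{2}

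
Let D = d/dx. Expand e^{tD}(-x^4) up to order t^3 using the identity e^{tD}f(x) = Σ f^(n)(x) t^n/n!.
x \left(- 4 t^{3} - 6 t^{2} x - 4 t x^{2} - x^{3}\right)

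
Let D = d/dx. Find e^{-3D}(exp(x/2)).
e^{\frac{x}{2} - \frac{3}{2}}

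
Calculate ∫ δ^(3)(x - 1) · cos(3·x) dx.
- 27 \sin{\left(3 \right)}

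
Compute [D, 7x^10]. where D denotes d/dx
70 x^{9}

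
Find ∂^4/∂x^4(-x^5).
- 120 x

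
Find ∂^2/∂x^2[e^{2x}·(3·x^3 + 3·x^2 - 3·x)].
\left(12 x^{3} + 48 x^{2} + 30 x - 6\right) e^{2 x}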